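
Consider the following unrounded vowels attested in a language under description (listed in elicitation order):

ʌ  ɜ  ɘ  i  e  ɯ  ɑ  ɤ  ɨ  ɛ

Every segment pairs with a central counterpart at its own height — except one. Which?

High: /i/ ~ /ɨ/ ~ /ɯ/
High-mid: /e/ ~ /ɘ/ ~ /ɤ/
Low-mid: /ɛ/ ~ /ɜ/ ~ /ʌ/
Low: only /ɑ/ (back); no central partner.
So /ɑ/ is the unpaired segment.

/ɑ/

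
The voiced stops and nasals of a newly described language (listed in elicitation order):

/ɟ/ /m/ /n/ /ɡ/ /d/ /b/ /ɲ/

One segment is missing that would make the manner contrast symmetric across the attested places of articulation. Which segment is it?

bilabial: oral stop /b/, nasal /m/.
alveolar: oral stop /d/, nasal /n/.
palatal: oral stop /ɟ/, nasal /ɲ/.
velar: oral stop /ɡ/, nasal —.
The velar row has no nasal member, so the gap is the velar nasal /ŋ/.

/ŋ/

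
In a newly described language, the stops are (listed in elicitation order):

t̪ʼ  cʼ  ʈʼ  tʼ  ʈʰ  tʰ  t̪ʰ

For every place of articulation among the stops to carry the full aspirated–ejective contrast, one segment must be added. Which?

/cʰ/

Aspirated: /t̪ʰ/ (dental), /tʰ/ (alveolar), /ʈʰ/ (retroflex).
Ejective: /t̪ʼ/ (dental), /tʼ/ (alveolar), /ʈʼ/ (retroflex), /cʼ/ (palatal).
The palatal row has no aspirated member, so the gap is the aspirated palatal stop /cʰ/.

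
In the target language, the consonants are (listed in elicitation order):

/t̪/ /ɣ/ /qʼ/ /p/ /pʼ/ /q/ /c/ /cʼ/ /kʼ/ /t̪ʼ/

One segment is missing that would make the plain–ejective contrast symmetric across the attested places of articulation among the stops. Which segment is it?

bilabial: plain /p/, ejective /pʼ/.
dental: plain /t̪/, ejective /t̪ʼ/.
palatal: plain /c/, ejective /cʼ/.
velar: plain —, ejective /kʼ/.
uvular: plain /q/, ejective /qʼ/.
The velar row has no plain member, so the gap is the plain velar stop /k/.

/k/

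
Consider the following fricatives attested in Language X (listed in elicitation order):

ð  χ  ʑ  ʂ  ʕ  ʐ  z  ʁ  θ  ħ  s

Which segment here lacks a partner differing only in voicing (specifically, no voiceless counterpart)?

Dental: /θ/ ~ /ð/
Alveolar: /s/ ~ /z/
Retroflex: /ʂ/ ~ /ʐ/
Uvular: /χ/ ~ /ʁ/
Pharyngeal: /ħ/ ~ /ʕ/
Alveolo-palatal: only /ʑ/ (voiced); no voiceless partner.
So /ʑ/ is the unpaired segment.

/ʑ/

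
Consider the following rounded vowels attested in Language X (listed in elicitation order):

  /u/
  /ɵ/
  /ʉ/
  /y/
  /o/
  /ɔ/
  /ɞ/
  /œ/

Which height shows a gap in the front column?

Front: /y/ (high), /œ/ (low-mid).
Central: /ʉ/ (high), /ɵ/ (high-mid), /ɞ/ (low-mid).
Back: /u/ (high), /o/ (high-mid), /ɔ/ (low-mid).
Every height has a front member except high-mid, where /ø/ would be expected.

high-mid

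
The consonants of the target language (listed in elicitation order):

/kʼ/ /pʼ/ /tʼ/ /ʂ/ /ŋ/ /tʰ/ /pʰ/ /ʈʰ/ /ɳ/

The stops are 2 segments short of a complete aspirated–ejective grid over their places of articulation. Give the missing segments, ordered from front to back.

/ʈʼ/, /kʰ/

Aspirated: /pʰ/ (bilabial), /tʰ/ (alveolar), /ʈʰ/ (retroflex).
Ejective: /pʼ/ (bilabial), /tʼ/ (alveolar), /kʼ/ (velar).
Gaps, from front to back: retroflex lacks ejective (/ʈʼ/); velar lacks aspirated (/kʰ/).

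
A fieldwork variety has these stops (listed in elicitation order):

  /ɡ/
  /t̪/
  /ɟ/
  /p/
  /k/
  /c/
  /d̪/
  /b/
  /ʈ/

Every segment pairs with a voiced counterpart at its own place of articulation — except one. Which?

Bilabial: /p/ ~ /b/
Dental: /t̪/ ~ /d̪/
Palatal: /c/ ~ /ɟ/
Velar: /k/ ~ /ɡ/
Retroflex: only /ʈ/ (voiceless); no voiced partner.
So /ʈ/ is the unpaired segment.

/ʈ/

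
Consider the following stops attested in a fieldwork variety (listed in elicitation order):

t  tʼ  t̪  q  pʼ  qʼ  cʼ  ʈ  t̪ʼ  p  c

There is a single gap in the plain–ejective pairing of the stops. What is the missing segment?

/ʈʼ/

Plain: /p/ (bilabial), /t̪/ (dental), /t/ (alveolar), /ʈ/ (retroflex), /c/ (palatal), /q/ (uvular).
Ejective: /pʼ/ (bilabial), /t̪ʼ/ (dental), /tʼ/ (alveolar), /cʼ/ (palatal), /qʼ/ (uvular).
The retroflex row has no ejective member, so the gap is the ejective retroflex stop /ʈʼ/.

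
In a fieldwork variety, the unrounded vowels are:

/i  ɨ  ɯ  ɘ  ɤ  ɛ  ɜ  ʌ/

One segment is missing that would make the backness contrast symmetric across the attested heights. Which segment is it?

Front: /i/ (high), /ɛ/ (low-mid).
Central: /ɨ/ (high), /ɘ/ (high-mid), /ɜ/ (low-mid).
Back: /ɯ/ (high), /ɤ/ (high-mid), /ʌ/ (low-mid).
The high-mid row has no front member, so the gap is the high-mid front unrounded vowel /e/.

/e/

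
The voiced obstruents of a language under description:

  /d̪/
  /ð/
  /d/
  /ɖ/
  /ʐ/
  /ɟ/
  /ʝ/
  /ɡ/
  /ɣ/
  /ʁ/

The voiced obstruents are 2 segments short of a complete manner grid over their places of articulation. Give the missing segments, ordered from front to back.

dental: stop /d̪/, fricative /ð/.
alveolar: stop /d/, fricative —.
retroflex: stop /ɖ/, fricative /ʐ/.
palatal: stop /ɟ/, fricative /ʝ/.
velar: stop /ɡ/, fricative /ɣ/.
uvular: stop —, fricative /ʁ/.
Gaps, from front to back: alveolar lacks fricative (/z/); uvular lacks stop (/ɢ/).

/z/, /ɢ/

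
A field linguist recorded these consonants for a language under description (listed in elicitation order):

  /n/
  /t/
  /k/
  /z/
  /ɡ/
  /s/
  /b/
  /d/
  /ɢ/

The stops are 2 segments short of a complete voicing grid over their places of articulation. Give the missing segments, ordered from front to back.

place of articulation  voiceless  voiced  
bilabial          —         b       
alveolar          t         d       
velar             k         ɡ       
uvular            —         ɢ       
Gaps, from front to back: bilabial lacks voiceless (/p/); uvular lacks voiceless (/q/).

/p/, /q/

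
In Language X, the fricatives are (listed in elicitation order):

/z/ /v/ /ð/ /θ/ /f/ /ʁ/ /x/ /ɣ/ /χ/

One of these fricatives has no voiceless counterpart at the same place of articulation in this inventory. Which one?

/z/

Labiodental: /f/ ~ /v/
Dental: /θ/ ~ /ð/
Velar: /x/ ~ /ɣ/
Uvular: /χ/ ~ /ʁ/
Alveolar: only /z/ (voiced); no voiceless partner.
So /z/ is the unpaired segment.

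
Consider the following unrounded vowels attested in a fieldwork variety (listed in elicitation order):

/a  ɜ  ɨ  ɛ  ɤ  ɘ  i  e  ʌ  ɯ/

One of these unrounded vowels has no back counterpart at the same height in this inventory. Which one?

High: /i/ ~ /ɨ/ ~ /ɯ/
High-mid: /e/ ~ /ɘ/ ~ /ɤ/
Low-mid: /ɛ/ ~ /ɜ/ ~ /ʌ/
Low: only /a/ (front); no back partner.
So /a/ is the unpaired segment.

/a/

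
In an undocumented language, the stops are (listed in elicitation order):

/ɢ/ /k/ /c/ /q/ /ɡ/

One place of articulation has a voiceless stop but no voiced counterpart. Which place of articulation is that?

place of articulation  voiceless  voiced  
palatal           c         —       
velar             k         ɡ       
uvular            q         ɢ       
Every place of articulation has a voiced member except palatal, where /ɟ/ would be expected.

palatal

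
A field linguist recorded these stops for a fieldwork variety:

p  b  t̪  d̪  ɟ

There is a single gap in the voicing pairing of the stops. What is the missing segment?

/c/

bilabial: voiceless /p/, voiced /b/.
dental: voiceless /t̪/, voiced /d̪/.
palatal: voiceless —, voiced /ɟ/.
The palatal row has no voiceless member, so the gap is the voiceless palatal stop /c/.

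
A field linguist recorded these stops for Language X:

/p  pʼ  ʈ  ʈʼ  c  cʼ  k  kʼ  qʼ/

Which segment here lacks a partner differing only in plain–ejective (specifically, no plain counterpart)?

Bilabial: /p/ ~ /pʼ/
Retroflex: /ʈ/ ~ /ʈʼ/
Palatal: /c/ ~ /cʼ/
Velar: /k/ ~ /kʼ/
Uvular: only /qʼ/ (ejective); no plain partner.
So /qʼ/ is the unpaired segment.

/qʼ/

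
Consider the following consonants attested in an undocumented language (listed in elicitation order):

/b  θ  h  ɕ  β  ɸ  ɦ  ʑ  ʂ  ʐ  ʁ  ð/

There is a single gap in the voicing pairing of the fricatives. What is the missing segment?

/χ/

bilabial: voiceless /ɸ/, voiced /β/.
dental: voiceless /θ/, voiced /ð/.
retroflex: voiceless /ʂ/, voiced /ʐ/.
alveolo-palatal: voiceless /ɕ/, voiced /ʑ/.
uvular: voiceless —, voiced /ʁ/.
glottal: voiceless /h/, voiced /ɦ/.
The uvular row has no voiceless member, so the gap is the voiceless uvular fricative /χ/.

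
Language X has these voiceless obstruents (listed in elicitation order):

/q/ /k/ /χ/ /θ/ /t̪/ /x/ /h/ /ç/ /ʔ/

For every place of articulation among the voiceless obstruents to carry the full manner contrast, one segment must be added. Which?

/c/

Stop: /t̪/ (dental), /k/ (velar), /q/ (uvular), /ʔ/ (glottal).
Fricative: /θ/ (dental), /ç/ (palatal), /x/ (velar), /χ/ (uvular), /h/ (glottal).
The palatal row has no stop member, so the gap is the palatal stop /c/.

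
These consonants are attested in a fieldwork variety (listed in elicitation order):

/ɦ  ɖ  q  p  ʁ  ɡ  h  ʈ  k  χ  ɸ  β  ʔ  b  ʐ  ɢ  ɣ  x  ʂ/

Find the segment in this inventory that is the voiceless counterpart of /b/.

/p/

/b/ is a voiced bilabial stop.
The voiceless counterpart is a voiceless bilabial stop — in this inventory, /p/.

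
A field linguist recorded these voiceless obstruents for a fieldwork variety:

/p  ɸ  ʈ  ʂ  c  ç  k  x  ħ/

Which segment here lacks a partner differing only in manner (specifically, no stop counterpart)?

/ħ/

Bilabial: /p/ ~ /ɸ/
Retroflex: /ʈ/ ~ /ʂ/
Palatal: /c/ ~ /ç/
Velar: /k/ ~ /x/
Pharyngeal: only /ħ/ (fricative); no stop partner.
So /ħ/ is the unpaired segment.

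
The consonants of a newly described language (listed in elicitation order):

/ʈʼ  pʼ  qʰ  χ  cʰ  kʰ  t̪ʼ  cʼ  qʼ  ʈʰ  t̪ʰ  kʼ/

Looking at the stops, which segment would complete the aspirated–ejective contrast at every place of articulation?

bilabial: aspirated —, ejective /pʼ/.
dental: aspirated /t̪ʰ/, ejective /t̪ʼ/.
retroflex: aspirated /ʈʰ/, ejective /ʈʼ/.
palatal: aspirated /cʰ/, ejective /cʼ/.
velar: aspirated /kʰ/, ejective /kʼ/.
uvular: aspirated /qʰ/, ejective /qʼ/.
The bilabial row has no aspirated member, so the gap is the aspirated bilabial stop /pʰ/.

/pʰ/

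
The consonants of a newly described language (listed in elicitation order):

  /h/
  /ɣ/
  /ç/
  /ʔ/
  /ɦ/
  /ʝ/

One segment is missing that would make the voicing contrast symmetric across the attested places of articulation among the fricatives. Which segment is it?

/x/

palatal: voiceless /ç/, voiced /ʝ/.
velar: voiceless —, voiced /ɣ/.
glottal: voiceless /h/, voiced /ɦ/.
The velar row has no voiceless member, so the gap is the voiceless velar fricative /x/.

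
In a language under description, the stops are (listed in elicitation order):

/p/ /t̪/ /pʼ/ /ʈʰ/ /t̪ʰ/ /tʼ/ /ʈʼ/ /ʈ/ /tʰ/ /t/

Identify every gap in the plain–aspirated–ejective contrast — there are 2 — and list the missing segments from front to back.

bilabial: plain /p/, aspirated —, ejective /pʼ/.
dental: plain /t̪/, aspirated /t̪ʰ/, ejective —.
alveolar: plain /t/, aspirated /tʰ/, ejective /tʼ/.
retroflex: plain /ʈ/, aspirated /ʈʰ/, ejective /ʈʼ/.
Gaps, from front to back: bilabial lacks aspirated (/pʰ/); dental lacks ejective (/t̪ʼ/).

/pʰ/, /t̪ʼ/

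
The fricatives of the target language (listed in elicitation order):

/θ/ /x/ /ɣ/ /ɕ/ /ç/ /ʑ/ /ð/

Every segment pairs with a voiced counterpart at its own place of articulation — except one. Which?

Dental: /θ/ ~ /ð/
Alveolo-palatal: /ɕ/ ~ /ʑ/
Velar: /x/ ~ /ɣ/
Palatal: only /ç/ (voiceless); no voiced partner.
So /ç/ is the unpaired segment.

/ç/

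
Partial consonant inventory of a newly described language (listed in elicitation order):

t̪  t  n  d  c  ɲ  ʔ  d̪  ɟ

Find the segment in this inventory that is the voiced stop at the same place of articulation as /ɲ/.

/ɲ/ is a palatal nasal.
The voiced stop at the same place is a voiced palatal stop — in this inventory, /ɟ/.

/ɟ/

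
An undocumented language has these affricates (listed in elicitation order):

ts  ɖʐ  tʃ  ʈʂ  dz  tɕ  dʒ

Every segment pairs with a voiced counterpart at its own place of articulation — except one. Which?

/tɕ/

Alveolar: /ts/ ~ /dz/
Postalveolar: /tʃ/ ~ /dʒ/
Retroflex: /ʈʂ/ ~ /ɖʐ/
Alveolo-palatal: only /tɕ/ (voiceless); no voiced partner.
So /tɕ/ is the unpaired segment.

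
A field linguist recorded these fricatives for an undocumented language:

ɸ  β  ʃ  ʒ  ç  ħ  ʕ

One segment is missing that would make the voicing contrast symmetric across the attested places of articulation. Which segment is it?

place of articulation  voiceless  voiced  
bilabial          ɸ         β       
postalveolar      ʃ         ʒ       
palatal           ç         —       
pharyngeal        ħ         ʕ       
The palatal row has no voiced member, so the gap is the voiced palatal fricative /ʝ/.

/ʝ/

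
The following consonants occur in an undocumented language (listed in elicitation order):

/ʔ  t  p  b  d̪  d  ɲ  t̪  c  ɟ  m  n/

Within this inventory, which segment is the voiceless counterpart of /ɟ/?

/ɟ/ is a voiced palatal stop.
The voiceless counterpart is a voiceless palatal stop — in this inventory, /c/.

/c/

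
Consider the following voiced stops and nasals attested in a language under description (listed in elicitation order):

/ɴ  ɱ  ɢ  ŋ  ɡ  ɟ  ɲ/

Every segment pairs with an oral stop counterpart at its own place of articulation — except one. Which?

/ɱ/

Palatal: /ɟ/ ~ /ɲ/
Velar: /ɡ/ ~ /ŋ/
Uvular: /ɢ/ ~ /ɴ/
Labiodental: only /ɱ/ (nasal); no oral stop partner.
So /ɱ/ is the unpaired segment.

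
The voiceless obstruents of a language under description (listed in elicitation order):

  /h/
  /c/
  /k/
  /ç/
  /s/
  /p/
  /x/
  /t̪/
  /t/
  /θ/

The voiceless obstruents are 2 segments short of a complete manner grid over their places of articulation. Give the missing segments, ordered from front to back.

place of articulation  stop      fricative
bilabial          p         —       
dental            t̪        θ       
alveolar          t         s       
palatal           c         ç       
velar             k         x       
glottal           —         h       
Gaps, from front to back: bilabial lacks fricative (/ɸ/); glottal lacks stop (/ʔ/).

/ɸ/, /ʔ/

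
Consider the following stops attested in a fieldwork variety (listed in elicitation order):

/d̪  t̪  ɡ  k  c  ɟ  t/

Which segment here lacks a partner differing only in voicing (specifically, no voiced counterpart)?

Dental: /t̪/ ~ /d̪/
Palatal: /c/ ~ /ɟ/
Velar: /k/ ~ /ɡ/
Alveolar: only /t/ (voiceless); no voiced partner.
So /t/ is the unpaired segment.

/t/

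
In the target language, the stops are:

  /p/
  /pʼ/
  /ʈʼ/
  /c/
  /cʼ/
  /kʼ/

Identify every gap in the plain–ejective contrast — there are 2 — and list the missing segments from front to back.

/ʈ/, /k/

Plain: /p/ (bilabial), /c/ (palatal).
Ejective: /pʼ/ (bilabial), /ʈʼ/ (retroflex), /cʼ/ (palatal), /kʼ/ (velar).
Gaps, from front to back: retroflex lacks plain (/ʈ/); velar lacks plain (/k/).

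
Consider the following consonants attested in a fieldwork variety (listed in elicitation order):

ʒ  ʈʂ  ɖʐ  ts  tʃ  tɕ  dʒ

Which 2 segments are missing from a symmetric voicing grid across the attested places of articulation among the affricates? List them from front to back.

/dz/, /dʑ/

alveolar: voiceless /ts/, voiced —.
postalveolar: voiceless /tʃ/, voiced /dʒ/.
retroflex: voiceless /ʈʂ/, voiced /ɖʐ/.
alveolo-palatal: voiceless /tɕ/, voiced —.
Gaps, from front to back: alveolar lacks voiced (/dz/); alveolo-palatal lacks voiced (/dʑ/).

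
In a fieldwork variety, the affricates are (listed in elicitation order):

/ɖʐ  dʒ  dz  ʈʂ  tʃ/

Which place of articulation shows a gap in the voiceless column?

alveolar

alveolar: voiceless —, voiced /dz/.
postalveolar: voiceless /tʃ/, voiced /dʒ/.
retroflex: voiceless /ʈʂ/, voiced /ɖʐ/.
Every place of articulation has a voiceless member except alveolar, where /ts/ would be expected.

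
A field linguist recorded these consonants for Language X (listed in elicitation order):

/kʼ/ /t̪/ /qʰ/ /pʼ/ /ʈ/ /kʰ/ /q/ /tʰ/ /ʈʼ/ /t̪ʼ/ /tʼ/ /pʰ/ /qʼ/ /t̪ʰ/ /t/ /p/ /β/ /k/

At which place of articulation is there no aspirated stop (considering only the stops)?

place of articulation  plain     aspirated  ejective
bilabial          p         pʰ        pʼ      
dental            t̪        t̪ʰ       t̪ʼ     
alveolar          t         tʰ        tʼ      
retroflex         ʈ         —         ʈʼ      
velar             k         kʰ        kʼ      
uvular            q         qʰ        qʼ      
Every place of articulation has an aspirated member except retroflex, where /ʈʰ/ would be expected.

retroflex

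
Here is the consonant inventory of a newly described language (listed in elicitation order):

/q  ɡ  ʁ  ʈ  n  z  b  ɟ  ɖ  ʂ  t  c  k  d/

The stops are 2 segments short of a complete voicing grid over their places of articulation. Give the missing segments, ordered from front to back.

Voiceless: /t/ (alveolar), /ʈ/ (retroflex), /c/ (palatal), /k/ (velar), /q/ (uvular).
Voiced: /b/ (bilabial), /d/ (alveolar), /ɖ/ (retroflex), /ɟ/ (palatal), /ɡ/ (velar).
Gaps, from front to back: bilabial lacks voiceless (/p/); uvular lacks voiced (/ɢ/).

/p/, /ɢ/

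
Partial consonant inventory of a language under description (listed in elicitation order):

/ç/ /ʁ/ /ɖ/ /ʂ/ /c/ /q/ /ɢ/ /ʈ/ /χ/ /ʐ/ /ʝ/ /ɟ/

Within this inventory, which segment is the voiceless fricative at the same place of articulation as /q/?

/χ/

/q/ is a voiceless uvular stop.
The voiceless fricative at the same place is a voiceless uvular fricative — in this inventory, /χ/.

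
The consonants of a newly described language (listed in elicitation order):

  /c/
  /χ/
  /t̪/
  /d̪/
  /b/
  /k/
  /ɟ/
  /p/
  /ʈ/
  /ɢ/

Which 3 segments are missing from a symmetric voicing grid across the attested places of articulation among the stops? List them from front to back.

/ɖ/, /ɡ/, /q/

Voiceless: /p/ (bilabial), /t̪/ (dental), /ʈ/ (retroflex), /c/ (palatal), /k/ (velar).
Voiced: /b/ (bilabial), /d̪/ (dental), /ɟ/ (palatal), /ɢ/ (uvular).
Gaps, from front to back: retroflex lacks voiced (/ɖ/); velar lacks voiced (/ɡ/); uvular lacks voiceless (/q/).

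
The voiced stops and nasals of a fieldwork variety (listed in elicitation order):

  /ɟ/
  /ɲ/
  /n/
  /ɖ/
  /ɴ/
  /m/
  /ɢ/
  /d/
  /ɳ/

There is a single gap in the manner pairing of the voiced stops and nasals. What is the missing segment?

/b/

bilabial: oral stop —, nasal /m/.
alveolar: oral stop /d/, nasal /n/.
retroflex: oral stop /ɖ/, nasal /ɳ/.
palatal: oral stop /ɟ/, nasal /ɲ/.
uvular: oral stop /ɢ/, nasal /ɴ/.
The bilabial row has no oral stop member, so the gap is the bilabial oral stop /b/.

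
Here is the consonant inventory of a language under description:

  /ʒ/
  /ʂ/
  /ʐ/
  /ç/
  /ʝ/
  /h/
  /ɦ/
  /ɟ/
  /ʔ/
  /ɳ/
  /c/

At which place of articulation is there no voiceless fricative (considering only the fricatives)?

postalveolar

place of articulation  voiceless  voiced  
postalveolar      —         ʒ       
retroflex         ʂ         ʐ       
palatal           ç         ʝ       
glottal           h         ɦ       
Every place of articulation has a voiceless member except postalveolar, where /ʃ/ would be expected.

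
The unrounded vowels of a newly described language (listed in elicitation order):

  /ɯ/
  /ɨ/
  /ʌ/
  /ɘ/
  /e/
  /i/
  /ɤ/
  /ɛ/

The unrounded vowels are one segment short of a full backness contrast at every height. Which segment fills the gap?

/ɜ/

Front: /i/ (high), /e/ (high-mid), /ɛ/ (low-mid).
Central: /ɨ/ (high), /ɘ/ (high-mid).
Back: /ɯ/ (high), /ɤ/ (high-mid), /ʌ/ (low-mid).
The low-mid row has no central member, so the gap is the low-mid central unrounded vowel /ɜ/.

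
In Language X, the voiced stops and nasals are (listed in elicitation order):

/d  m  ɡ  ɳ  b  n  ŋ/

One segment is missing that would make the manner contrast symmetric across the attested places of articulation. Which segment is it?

/ɖ/

place of articulation  oral stop  nasal   
bilabial          b         m       
alveolar          d         n       
retroflex         —         ɳ       
velar             ɡ         ŋ       
The retroflex row has no oral stop member, so the gap is the retroflex oral stop /ɖ/.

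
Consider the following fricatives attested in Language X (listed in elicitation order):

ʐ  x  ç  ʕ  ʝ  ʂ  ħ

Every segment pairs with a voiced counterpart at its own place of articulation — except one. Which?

/x/

Retroflex: /ʂ/ ~ /ʐ/
Palatal: /ç/ ~ /ʝ/
Pharyngeal: /ħ/ ~ /ʕ/
Velar: only /x/ (voiceless); no voiced partner.
So /x/ is the unpaired segment.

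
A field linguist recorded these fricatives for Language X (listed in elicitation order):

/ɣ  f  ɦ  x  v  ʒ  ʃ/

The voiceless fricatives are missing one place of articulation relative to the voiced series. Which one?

labiodental: voiceless /f/, voiced /v/.
postalveolar: voiceless /ʃ/, voiced /ʒ/.
velar: voiceless /x/, voiced /ɣ/.
glottal: voiceless —, voiced /ɦ/.
Every place of articulation has a voiceless member except glottal, where /h/ would be expected.

glottal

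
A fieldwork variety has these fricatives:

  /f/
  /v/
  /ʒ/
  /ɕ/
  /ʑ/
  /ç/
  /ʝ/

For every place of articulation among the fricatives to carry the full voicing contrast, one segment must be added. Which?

/ʃ/

place of articulation  voiceless  voiced  
labiodental       f         v       
postalveolar      —         ʒ       
alveolo-palatal   ɕ         ʑ       
palatal           ç         ʝ       
The postalveolar row has no voiceless member, so the gap is the voiceless postalveolar fricative /ʃ/.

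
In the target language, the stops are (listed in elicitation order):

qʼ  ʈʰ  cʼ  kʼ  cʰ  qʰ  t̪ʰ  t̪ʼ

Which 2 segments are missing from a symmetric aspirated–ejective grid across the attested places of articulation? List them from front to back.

/ʈʼ/, /kʰ/

place of articulation  aspirated  ejective
dental            t̪ʰ       t̪ʼ     
retroflex         ʈʰ        —       
palatal           cʰ        cʼ      
velar             —         kʼ      
uvular            qʰ        qʼ      
Gaps, from front to back: retroflex lacks ejective (/ʈʼ/); velar lacks aspirated (/kʰ/).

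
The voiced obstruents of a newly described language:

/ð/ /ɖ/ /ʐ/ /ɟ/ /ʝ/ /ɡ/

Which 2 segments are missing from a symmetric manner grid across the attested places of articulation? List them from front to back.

/d̪/, /ɣ/

dental: stop —, fricative /ð/.
retroflex: stop /ɖ/, fricative /ʐ/.
palatal: stop /ɟ/, fricative /ʝ/.
velar: stop /ɡ/, fricative —.
Gaps, from front to back: dental lacks stop (/d̪/); velar lacks fricative (/ɣ/).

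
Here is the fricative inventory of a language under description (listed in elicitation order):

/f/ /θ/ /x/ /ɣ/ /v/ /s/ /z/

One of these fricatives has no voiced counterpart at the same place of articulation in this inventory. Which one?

Labiodental: /f/ ~ /v/
Alveolar: /s/ ~ /z/
Velar: /x/ ~ /ɣ/
Dental: only /θ/ (voiceless); no voiced partner.
So /θ/ is the unpaired segment.

/θ/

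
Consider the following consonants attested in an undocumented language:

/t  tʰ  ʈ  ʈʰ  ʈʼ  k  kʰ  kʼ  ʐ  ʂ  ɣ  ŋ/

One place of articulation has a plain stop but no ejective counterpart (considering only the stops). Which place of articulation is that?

alveolar

alveolar: plain /t/, aspirated /tʰ/, ejective —.
retroflex: plain /ʈ/, aspirated /ʈʰ/, ejective /ʈʼ/.
velar: plain /k/, aspirated /kʰ/, ejective /kʼ/.
Every place of articulation has an ejective member except alveolar, where /tʼ/ would be expected.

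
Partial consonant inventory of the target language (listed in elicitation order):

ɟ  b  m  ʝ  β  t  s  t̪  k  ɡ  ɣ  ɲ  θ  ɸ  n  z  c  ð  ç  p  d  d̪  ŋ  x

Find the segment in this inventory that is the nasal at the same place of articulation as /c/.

/ɲ/

/c/ is a voiceless palatal stop.
The nasal at the same place is a palatal nasal — in this inventory, /ɲ/.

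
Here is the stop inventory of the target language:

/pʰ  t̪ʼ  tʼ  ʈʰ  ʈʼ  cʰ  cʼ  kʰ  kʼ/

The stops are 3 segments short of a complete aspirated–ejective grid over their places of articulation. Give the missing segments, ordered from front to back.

Aspirated: /pʰ/ (bilabial), /ʈʰ/ (retroflex), /cʰ/ (palatal), /kʰ/ (velar).
Ejective: /t̪ʼ/ (dental), /tʼ/ (alveolar), /ʈʼ/ (retroflex), /cʼ/ (palatal), /kʼ/ (velar).
Gaps, from front to back: bilabial lacks ejective (/pʼ/); dental lacks aspirated (/t̪ʰ/); alveolar lacks aspirated (/tʰ/).

/pʼ/, /t̪ʰ/, /tʰ/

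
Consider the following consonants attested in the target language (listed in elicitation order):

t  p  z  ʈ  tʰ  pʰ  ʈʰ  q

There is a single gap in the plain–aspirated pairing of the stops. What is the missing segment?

place of articulation  plain     aspirated
bilabial          p         pʰ      
alveolar          t         tʰ      
retroflex         ʈ         ʈʰ      
uvular            q         —       
The uvular row has no aspirated member, so the gap is the aspirated uvular stop /qʰ/.

/qʰ/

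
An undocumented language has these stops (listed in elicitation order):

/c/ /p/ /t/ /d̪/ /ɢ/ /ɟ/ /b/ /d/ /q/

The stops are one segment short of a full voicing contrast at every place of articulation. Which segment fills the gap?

/t̪/

place of articulation  voiceless  voiced  
bilabial          p         b       
dental            —         d̪      
alveolar          t         d       
palatal           c         ɟ       
uvular            q         ɢ       
The dental row has no voiceless member, so the gap is the voiceless dental stop /t̪/.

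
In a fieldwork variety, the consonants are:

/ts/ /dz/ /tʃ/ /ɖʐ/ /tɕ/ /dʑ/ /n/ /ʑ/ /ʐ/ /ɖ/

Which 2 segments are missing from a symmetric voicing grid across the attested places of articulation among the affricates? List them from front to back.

/dʒ/, /ʈʂ/

alveolar: voiceless /ts/, voiced /dz/.
postalveolar: voiceless /tʃ/, voiced —.
retroflex: voiceless —, voiced /ɖʐ/.
alveolo-palatal: voiceless /tɕ/, voiced /dʑ/.
Gaps, from front to back: postalveolar lacks voiced (/dʒ/); retroflex lacks voiceless (/ʈʂ/).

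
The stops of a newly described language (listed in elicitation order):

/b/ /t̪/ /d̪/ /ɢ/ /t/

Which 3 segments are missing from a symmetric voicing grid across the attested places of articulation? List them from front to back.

/p/, /d/, /q/

Voiceless: /t̪/ (dental), /t/ (alveolar).
Voiced: /b/ (bilabial), /d̪/ (dental), /ɢ/ (uvular).
Gaps, from front to back: bilabial lacks voiceless (/p/); alveolar lacks voiced (/d/); uvular lacks voiceless (/q/).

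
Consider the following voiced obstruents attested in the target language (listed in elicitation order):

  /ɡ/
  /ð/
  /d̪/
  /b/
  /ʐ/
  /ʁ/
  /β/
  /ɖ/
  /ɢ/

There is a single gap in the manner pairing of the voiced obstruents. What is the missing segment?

/ɣ/

place of articulation  stop      fricative
bilabial          b         β       
dental            d̪        ð       
retroflex         ɖ         ʐ       
velar             ɡ         —       
uvular            ɢ         ʁ       
The velar row has no fricative member, so the gap is the velar fricative /ɣ/.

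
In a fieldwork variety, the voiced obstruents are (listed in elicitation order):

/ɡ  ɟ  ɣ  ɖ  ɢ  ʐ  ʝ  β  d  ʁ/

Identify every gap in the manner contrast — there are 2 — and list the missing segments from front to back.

bilabial: stop —, fricative /β/.
alveolar: stop /d/, fricative —.
retroflex: stop /ɖ/, fricative /ʐ/.
palatal: stop /ɟ/, fricative /ʝ/.
velar: stop /ɡ/, fricative /ɣ/.
uvular: stop /ɢ/, fricative /ʁ/.
Gaps, from front to back: bilabial lacks stop (/b/); alveolar lacks fricative (/z/).

/b/, /z/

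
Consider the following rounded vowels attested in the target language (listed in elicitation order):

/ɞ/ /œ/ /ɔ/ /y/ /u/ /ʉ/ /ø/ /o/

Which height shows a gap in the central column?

high-mid

high: front /y/, central /ʉ/, back /u/.
high-mid: front /ø/, central —, back /o/.
low-mid: front /œ/, central /ɞ/, back /ɔ/.
Every height has a central member except high-mid, where /ɵ/ would be expected.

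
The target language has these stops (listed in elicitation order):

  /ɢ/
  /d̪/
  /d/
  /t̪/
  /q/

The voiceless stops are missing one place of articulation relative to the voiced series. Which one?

Voiceless: /t̪/ (dental), /q/ (uvular).
Voiced: /d̪/ (dental), /d/ (alveolar), /ɢ/ (uvular).
Every place of articulation has a voiceless member except alveolar, where /t/ would be expected.

alveolar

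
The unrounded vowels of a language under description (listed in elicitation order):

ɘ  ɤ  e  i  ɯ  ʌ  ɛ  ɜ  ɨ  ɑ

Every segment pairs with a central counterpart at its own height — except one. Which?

/ɑ/

High: /i/ ~ /ɨ/ ~ /ɯ/
High-mid: /e/ ~ /ɘ/ ~ /ɤ/
Low-mid: /ɛ/ ~ /ɜ/ ~ /ʌ/
Low: only /ɑ/ (back); no central partner.
So /ɑ/ is the unpaired segment.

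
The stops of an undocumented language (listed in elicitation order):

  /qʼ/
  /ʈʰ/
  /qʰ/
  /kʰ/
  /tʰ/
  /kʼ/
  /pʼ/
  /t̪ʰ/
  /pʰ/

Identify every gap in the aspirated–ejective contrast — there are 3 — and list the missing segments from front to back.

/t̪ʼ/, /tʼ/, /ʈʼ/

place of articulation  aspirated  ejective
bilabial          pʰ        pʼ      
dental            t̪ʰ       —       
alveolar          tʰ        —       
retroflex         ʈʰ        —       
velar             kʰ        kʼ      
uvular            qʰ        qʼ      
Gaps, from front to back: dental lacks ejective (/t̪ʼ/); alveolar lacks ejective (/tʼ/); retroflex lacks ejective (/ʈʼ/).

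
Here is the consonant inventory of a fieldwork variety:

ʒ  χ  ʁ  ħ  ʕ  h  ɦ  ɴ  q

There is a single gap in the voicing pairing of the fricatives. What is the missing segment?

/ʃ/

Voiceless: /χ/ (uvular), /ħ/ (pharyngeal), /h/ (glottal).
Voiced: /ʒ/ (postalveolar), /ʁ/ (uvular), /ʕ/ (pharyngeal), /ɦ/ (glottal).
The postalveolar row has no voiceless member, so the gap is the voiceless postalveolar fricative /ʃ/.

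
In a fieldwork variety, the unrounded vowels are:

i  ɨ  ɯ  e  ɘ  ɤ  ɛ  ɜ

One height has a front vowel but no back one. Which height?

Front: /i/ (high), /e/ (high-mid), /ɛ/ (low-mid).
Central: /ɨ/ (high), /ɘ/ (high-mid), /ɜ/ (low-mid).
Back: /ɯ/ (high), /ɤ/ (high-mid).
Every height has a back member except low-mid, where /ʌ/ would be expected.

low-mid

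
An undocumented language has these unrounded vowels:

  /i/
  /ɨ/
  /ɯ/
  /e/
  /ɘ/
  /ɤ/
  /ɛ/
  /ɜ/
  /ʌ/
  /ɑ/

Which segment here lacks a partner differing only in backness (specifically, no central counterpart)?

/ɑ/

High: /i/ ~ /ɨ/ ~ /ɯ/
High-mid: /e/ ~ /ɘ/ ~ /ɤ/
Low-mid: /ɛ/ ~ /ɜ/ ~ /ʌ/
Low: only /ɑ/ (back); no central partner.
So /ɑ/ is the unpaired segment.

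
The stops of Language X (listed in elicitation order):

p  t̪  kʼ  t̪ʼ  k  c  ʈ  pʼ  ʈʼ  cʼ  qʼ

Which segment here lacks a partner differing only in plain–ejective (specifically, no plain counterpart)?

/qʼ/

Bilabial: /p/ ~ /pʼ/
Dental: /t̪/ ~ /t̪ʼ/
Retroflex: /ʈ/ ~ /ʈʼ/
Palatal: /c/ ~ /cʼ/
Velar: /k/ ~ /kʼ/
Uvular: only /qʼ/ (ejective); no plain partner.
So /qʼ/ is the unpaired segment.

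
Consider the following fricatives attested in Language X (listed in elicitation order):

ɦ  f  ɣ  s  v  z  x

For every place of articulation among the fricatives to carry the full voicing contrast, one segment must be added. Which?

place of articulation  voiceless  voiced  
labiodental       f         v       
alveolar          s         z       
velar             x         ɣ       
glottal           —         ɦ       
The glottal row has no voiceless member, so the gap is the voiceless glottal fricative /h/.

/h/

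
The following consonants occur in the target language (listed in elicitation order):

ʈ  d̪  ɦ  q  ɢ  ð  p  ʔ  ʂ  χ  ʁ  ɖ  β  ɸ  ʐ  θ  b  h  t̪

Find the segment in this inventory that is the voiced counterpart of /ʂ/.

/ʂ/ is a voiceless retroflex fricative.
The voiced counterpart is a voiced retroflex fricative — in this inventory, /ʐ/.

/ʐ/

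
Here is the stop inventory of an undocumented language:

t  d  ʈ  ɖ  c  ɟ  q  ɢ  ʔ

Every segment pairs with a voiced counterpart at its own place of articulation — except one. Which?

/ʔ/

Alveolar: /t/ ~ /d/
Retroflex: /ʈ/ ~ /ɖ/
Palatal: /c/ ~ /ɟ/
Uvular: /q/ ~ /ɢ/
Glottal: only /ʔ/ (voiceless); no voiced partner.
So /ʔ/ is the unpaired segment.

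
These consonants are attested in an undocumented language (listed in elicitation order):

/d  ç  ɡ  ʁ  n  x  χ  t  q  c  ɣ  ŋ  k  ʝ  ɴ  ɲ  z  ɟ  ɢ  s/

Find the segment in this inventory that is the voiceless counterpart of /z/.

/s/

/z/ is a voiced alveolar fricative.
The voiceless counterpart is a voiceless alveolar fricative — in this inventory, /s/.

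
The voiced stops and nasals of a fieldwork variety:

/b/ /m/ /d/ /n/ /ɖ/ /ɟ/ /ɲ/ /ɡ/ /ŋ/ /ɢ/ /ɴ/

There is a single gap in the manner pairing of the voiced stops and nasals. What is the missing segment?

/ɳ/

place of articulation  oral stop  nasal   
bilabial          b         m       
alveolar          d         n       
retroflex         ɖ         —       
palatal           ɟ         ɲ       
velar             ɡ         ŋ       
uvular            ɢ         ɴ       
The retroflex row has no nasal member, so the gap is the retroflex nasal /ɳ/.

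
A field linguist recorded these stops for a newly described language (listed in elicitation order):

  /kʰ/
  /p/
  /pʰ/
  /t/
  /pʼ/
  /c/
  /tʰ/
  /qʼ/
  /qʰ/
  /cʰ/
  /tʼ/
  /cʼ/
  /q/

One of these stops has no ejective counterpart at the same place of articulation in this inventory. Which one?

/kʰ/

Bilabial: /p/ ~ /pʰ/ ~ /pʼ/
Alveolar: /t/ ~ /tʰ/ ~ /tʼ/
Palatal: /c/ ~ /cʰ/ ~ /cʼ/
Uvular: /q/ ~ /qʰ/ ~ /qʼ/
Velar: only /kʰ/ (aspirated); no ejective partner.
So /kʰ/ is the unpaired segment.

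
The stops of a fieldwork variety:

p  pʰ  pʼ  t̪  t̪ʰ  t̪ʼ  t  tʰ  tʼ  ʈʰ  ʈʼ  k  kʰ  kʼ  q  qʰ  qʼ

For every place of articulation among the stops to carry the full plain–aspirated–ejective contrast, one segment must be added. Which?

bilabial: plain /p/, aspirated /pʰ/, ejective /pʼ/.
dental: plain /t̪/, aspirated /t̪ʰ/, ejective /t̪ʼ/.
alveolar: plain /t/, aspirated /tʰ/, ejective /tʼ/.
retroflex: plain —, aspirated /ʈʰ/, ejective /ʈʼ/.
velar: plain /k/, aspirated /kʰ/, ejective /kʼ/.
uvular: plain /q/, aspirated /qʰ/, ejective /qʼ/.
The retroflex row has no plain member, so the gap is the plain retroflex stop /ʈ/.

/ʈ/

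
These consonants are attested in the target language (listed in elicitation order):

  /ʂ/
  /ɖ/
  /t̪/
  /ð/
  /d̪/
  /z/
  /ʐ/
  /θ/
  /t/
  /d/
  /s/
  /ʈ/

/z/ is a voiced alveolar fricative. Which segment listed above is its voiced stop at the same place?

The voiced stop at the same place is a voiced alveolar stop — in this inventory, /d/.

/d/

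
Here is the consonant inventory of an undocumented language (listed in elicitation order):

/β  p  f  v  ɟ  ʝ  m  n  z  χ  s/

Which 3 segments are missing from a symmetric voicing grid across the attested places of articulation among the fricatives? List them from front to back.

/ɸ/, /ç/, /ʁ/

Voiceless: /f/ (labiodental), /s/ (alveolar), /χ/ (uvular).
Voiced: /β/ (bilabial), /v/ (labiodental), /z/ (alveolar), /ʝ/ (palatal).
Gaps, from front to back: bilabial lacks voiceless (/ɸ/); palatal lacks voiceless (/ç/); uvular lacks voiced (/ʁ/).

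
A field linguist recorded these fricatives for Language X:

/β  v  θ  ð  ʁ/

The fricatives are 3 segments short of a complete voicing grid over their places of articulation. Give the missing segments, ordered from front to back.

/ɸ/, /f/, /χ/

place of articulation  voiceless  voiced  
bilabial          —         β       
labiodental       —         v       
dental            θ         ð       
uvular            —         ʁ       
Gaps, from front to back: bilabial lacks voiceless (/ɸ/); labiodental lacks voiceless (/f/); uvular lacks voiceless (/χ/).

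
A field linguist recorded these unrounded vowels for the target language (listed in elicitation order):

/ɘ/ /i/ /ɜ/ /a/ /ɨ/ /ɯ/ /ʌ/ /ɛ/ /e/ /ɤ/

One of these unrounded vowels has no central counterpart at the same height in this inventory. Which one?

High: /i/ ~ /ɨ/ ~ /ɯ/
High-mid: /e/ ~ /ɘ/ ~ /ɤ/
Low-mid: /ɛ/ ~ /ɜ/ ~ /ʌ/
Low: only /a/ (front); no central partner.
So /a/ is the unpaired segment.

/a/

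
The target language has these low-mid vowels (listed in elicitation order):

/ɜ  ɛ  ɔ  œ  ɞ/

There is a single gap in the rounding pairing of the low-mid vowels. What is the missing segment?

/ʌ/

backness          unrounded  rounded 
front             ɛ         œ       
central           ɜ         ɞ       
back              —         ɔ       
The back row has no unrounded member, so the gap is the back unrounded vowel /ʌ/.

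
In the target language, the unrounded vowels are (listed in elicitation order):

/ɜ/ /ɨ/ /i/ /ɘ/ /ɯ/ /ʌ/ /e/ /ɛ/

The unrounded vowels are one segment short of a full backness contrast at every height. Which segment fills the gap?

high: front /i/, central /ɨ/, back /ɯ/.
high-mid: front /e/, central /ɘ/, back —.
low-mid: front /ɛ/, central /ɜ/, back /ʌ/.
The high-mid row has no back member, so the gap is the high-mid back unrounded vowel /ɤ/.

/ɤ/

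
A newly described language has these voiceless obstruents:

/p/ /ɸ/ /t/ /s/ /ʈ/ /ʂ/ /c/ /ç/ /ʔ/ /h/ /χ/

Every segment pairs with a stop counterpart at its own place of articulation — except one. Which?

Bilabial: /p/ ~ /ɸ/
Alveolar: /t/ ~ /s/
Retroflex: /ʈ/ ~ /ʂ/
Palatal: /c/ ~ /ç/
Glottal: /ʔ/ ~ /h/
Uvular: only /χ/ (fricative); no stop partner.
So /χ/ is the unpaired segment.

/χ/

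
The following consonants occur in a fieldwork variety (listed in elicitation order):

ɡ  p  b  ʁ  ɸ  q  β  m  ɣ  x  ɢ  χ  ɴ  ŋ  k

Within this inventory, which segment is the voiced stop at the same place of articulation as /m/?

/b/

/m/ is a bilabial nasal.
The voiced stop at the same place is a voiced bilabial stop — in this inventory, /b/.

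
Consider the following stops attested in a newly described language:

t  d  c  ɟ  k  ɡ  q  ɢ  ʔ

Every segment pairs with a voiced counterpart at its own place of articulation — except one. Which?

Alveolar: /t/ ~ /d/
Palatal: /c/ ~ /ɟ/
Velar: /k/ ~ /ɡ/
Uvular: /q/ ~ /ɢ/
Glottal: only /ʔ/ (voiceless); no voiced partner.
So /ʔ/ is the unpaired segment.

/ʔ/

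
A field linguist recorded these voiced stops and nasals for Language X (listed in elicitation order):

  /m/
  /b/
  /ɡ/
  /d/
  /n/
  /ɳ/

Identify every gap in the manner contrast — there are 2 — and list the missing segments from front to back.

Oral stop: /b/ (bilabial), /d/ (alveolar), /ɡ/ (velar).
Nasal: /m/ (bilabial), /n/ (alveolar), /ɳ/ (retroflex).
Gaps, from front to back: retroflex lacks oral stop (/ɖ/); velar lacks nasal (/ŋ/).

/ɖ/, /ŋ/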